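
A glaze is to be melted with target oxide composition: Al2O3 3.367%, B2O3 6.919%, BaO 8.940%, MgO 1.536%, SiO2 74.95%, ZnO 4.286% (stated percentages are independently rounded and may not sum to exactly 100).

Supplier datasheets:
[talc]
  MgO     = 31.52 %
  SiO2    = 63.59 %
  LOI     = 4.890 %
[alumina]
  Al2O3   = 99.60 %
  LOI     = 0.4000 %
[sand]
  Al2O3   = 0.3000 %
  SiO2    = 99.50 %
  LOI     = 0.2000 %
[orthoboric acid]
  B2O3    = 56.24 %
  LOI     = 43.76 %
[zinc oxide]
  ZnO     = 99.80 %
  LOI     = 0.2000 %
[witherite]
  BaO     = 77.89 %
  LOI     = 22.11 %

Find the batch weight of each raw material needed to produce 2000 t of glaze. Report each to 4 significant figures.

Batch per 2000 t glaze:
  talc: 97.46 t
  alumina: 63.26 t
  sand: 1444 t
  orthoboric acid: 246.1 t
  zinc oxide: 85.89 t
  witherite: 229.6 t
Total batch = 2166 t; LOI loss = 166.5 t; yield = 92.31%

Rounding to four significant digits applies to every mid-chain value as displayed — all arithmetic runs at full float precision end to end — every reported number is rounded just once; the derived quantities (ignition loss, the totals, net glass mass, yield, the six compositions) are carried starting from the weights for 2000 t of glass at full precision as set out in the problem or the answer.
Oxide mass targets, per 2000 t glaze:
  Al2O3: 3.367% × 2000 = 67.34 t
  B2O3: 6.919% × 2000 = 138.4 t
  BaO: 8.940% × 2000 = 178.8 t
  MgO: 1.536% × 2000 = 30.72 t
  SiO2: 74.95% × 2000 = 1499 t
  ZnO: 4.286% × 2000 = 85.72 t
Verifying the oxide balance from the weights as reported, relative to the basis at hand (target by target, the sums agree net of answer rounding effects):
  Al2O3: 63.26·0.9960 + 1444·0.003000 = 67.34 t (target 67.34 t)
  B2O3: 246.1·0.5624 = 138.4 t (target 138.4 t)
  BaO: 229.6·0.7789 = 178.8 t (target 178.8 t)
  MgO: 97.46·0.3152 = 30.72 t (target 30.72 t)
  SiO2: 97.46·0.6359 + 1444·0.9950 = 1499 t (target 1499 t)
  ZnO: 85.89·0.9980 = 85.72 t (target 85.72 t)
Auditing the glass mass value: batch Σ − ignition loss = 2000 t (targets for the oxides total 2000 t; stated basis 2000 t — deltas are rounding alone).
Batch total: Σ batch = 2166 t; LOI loss = Σ batch·LOI = 166.5 t; glass ÷ batch gives a yield of 92.31%.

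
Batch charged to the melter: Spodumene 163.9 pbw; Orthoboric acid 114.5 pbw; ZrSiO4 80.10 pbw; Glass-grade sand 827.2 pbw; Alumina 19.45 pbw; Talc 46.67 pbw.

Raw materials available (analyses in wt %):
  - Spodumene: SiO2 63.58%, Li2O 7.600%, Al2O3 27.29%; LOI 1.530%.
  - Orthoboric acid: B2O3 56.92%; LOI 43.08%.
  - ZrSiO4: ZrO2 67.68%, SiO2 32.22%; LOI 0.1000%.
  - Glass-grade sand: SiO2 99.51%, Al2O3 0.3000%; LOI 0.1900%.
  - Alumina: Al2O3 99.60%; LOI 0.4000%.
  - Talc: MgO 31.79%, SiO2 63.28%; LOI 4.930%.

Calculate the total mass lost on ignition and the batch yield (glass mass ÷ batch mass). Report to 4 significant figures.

Mid-chain values are displayed (rounded to four significant figures) at each printed step — all arithmetic holds full float precision in all steps — exactly one rounding goes into each reported value; derived quantities, which include yield, six oxide percentages, net glass mass, totals, ignition loss, are re-derived in full float precision, as given in problem or answer, from the batch weights at 1196 pbw of glass.
LOI of each material in turn:
  Spodumene: 163.9 × 0.01530 = 2.508 pbw
  Orthoboric acid: 114.5 × 0.4308 = 49.33 pbw
  ZrSiO4: 80.10 × 0.001000 = 0.08010 pbw
  Glass-grade sand: 827.2 × 0.001900 = 1.572 pbw
  Alumina: 19.45 × 0.004000 = 0.07780 pbw
  Talc: 46.67 × 0.04930 = 2.301 pbw
Total LOI = 55.86 pbw
Glass = batch − LOI = 1252 − 55.86 = 1196 pbw

LOI loss = 55.86 pbw; glass = 1196 pbw; yield = 95.54%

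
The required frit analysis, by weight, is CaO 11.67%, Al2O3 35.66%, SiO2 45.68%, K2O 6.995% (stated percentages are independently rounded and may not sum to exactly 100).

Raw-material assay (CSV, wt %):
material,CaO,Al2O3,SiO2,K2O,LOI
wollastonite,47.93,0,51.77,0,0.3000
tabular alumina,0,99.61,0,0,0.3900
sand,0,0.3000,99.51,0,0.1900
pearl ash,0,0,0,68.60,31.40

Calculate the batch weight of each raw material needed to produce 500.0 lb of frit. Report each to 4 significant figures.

Working values are printed, rounded to four significant digits, in the printout; every computation keeps full float precision through every step — each reported result takes a single rounding; all derived quantities (ignition loss, four oxide percentages, totals, yield, net glass mass) are carried at exact precision from the weighed amounts per 500.0 lb of glass, as set out in either problem or answer.
Target oxide masses per 500.0 lb frit:
  CaO: 11.67% × 500.0 = 58.35 lb
  Al2O3: 35.66% × 500.0 = 178.3 lb
  SiO2: 45.68% × 500.0 = 228.4 lb
  K2O: 6.995% × 500.0 = 34.98 lb
Per-oxide balance check applying the batch weights above, relative to the basis at hand (each sum matches its target mass exact up to rounding of places):
  CaO: 121.7·0.4793 = 58.33 lb (target 58.35 lb)
  Al2O3: 178.5·0.9961 + 166.2·0.003000 = 178.3 lb (target 178.3 lb)
  SiO2: 121.7·0.5177 + 166.2·0.9951 = 228.4 lb (target 228.4 lb)
  K2O: 50.98·0.6860 = 34.97 lb (target 34.98 lb)
Glass-mass sanity pass: batch Σ − ignition loss = 500.0 lb (targets for the oxides total 500.0 lb; the stated basis being 500.0 lb — any gap is answer rounding).
Summing the batch: Σ batch = 517.4 lb; LOI loss = Σ batch·LOI = 17.38 lb; glass ÷ batch gives a yield of 96.64%.

Batch per 500.0 lb frit:
  wollastonite: 121.7 lb
  tabular alumina: 178.5 lb
  sand: 166.2 lb
  pearl ash: 50.98 lb
Total batch = 517.4 lb; LOI loss = 17.38 lb; yield = 96.64%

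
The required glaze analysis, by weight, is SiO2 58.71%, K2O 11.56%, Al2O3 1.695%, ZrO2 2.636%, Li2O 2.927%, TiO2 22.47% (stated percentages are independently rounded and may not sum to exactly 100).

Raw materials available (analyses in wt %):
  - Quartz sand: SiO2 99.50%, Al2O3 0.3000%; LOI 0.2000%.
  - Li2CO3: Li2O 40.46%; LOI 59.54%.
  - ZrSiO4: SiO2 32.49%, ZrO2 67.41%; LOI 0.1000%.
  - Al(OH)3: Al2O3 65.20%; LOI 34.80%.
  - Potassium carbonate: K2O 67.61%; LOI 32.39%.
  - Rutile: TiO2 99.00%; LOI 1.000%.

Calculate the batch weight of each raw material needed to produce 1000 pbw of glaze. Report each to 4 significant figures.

Batch per 1000 pbw glaze:
  Quartz sand: 577.3 pbw
  Li2CO3: 72.34 pbw
  ZrSiO4: 39.10 pbw
  Al(OH)3: 23.34 pbw
  Potassium carbonate: 171.0 pbw
  Rutile: 227.0 pbw
Total batch = 1110 pbw; LOI loss = 110.0 pbw; yield = 90.09%

Mid-chain values are shown, rounded to 4 significant digits, between the steps — all arithmetic runs at full precision at every stage; a single rounding completes each reported figure; derived quantities (totals, ignition loss, yield, net glass mass, six oxide percentages) are computed using the weight values for 1000 pbw of glass in exact precision, as set out in question or answer.
Target masses of each oxide per 1000 pbw glaze:
  SiO2: 58.71% × 1000 = 587.1 pbw
  K2O: 11.56% × 1000 = 115.6 pbw
  Al2O3: 1.695% × 1000 = 16.95 pbw
  ZrO2: 2.636% × 1000 = 26.36 pbw
  Li2O: 2.927% × 1000 = 29.27 pbw
  TiO2: 22.47% × 1000 = 224.7 pbw
Balance tally, oxide-wise, with the batch weights as given, relative to the basis at hand (summed amounts equal target values within answer rounding):
  SiO2: 577.3·0.9950 + 39.10·0.3249 = 587.1 pbw (target 587.1 pbw)
  K2O: 171.0·0.6761 = 115.6 pbw (target 115.6 pbw)
  Al2O3: 577.3·0.003000 + 23.34·0.6520 = 16.95 pbw (target 16.95 pbw)
  ZrO2: 39.10·0.6741 = 26.36 pbw (target 26.36 pbw)
  Li2O: 72.34·0.4046 = 29.27 pbw (target 29.27 pbw)
  TiO2: 227.0·0.9900 = 224.7 pbw (target 224.7 pbw)
Glass mass check: total charge less LOI = 1000 pbw (the targets, summed, come to 1000 pbw; versus the stated basis of 1000 pbw — gaps are rounding artifacts).
Total batch = Σ batch = 1110 pbw; LOI loss = Σ batch·LOI = 110.0 pbw; glass ÷ batch gives a yield of 90.09%.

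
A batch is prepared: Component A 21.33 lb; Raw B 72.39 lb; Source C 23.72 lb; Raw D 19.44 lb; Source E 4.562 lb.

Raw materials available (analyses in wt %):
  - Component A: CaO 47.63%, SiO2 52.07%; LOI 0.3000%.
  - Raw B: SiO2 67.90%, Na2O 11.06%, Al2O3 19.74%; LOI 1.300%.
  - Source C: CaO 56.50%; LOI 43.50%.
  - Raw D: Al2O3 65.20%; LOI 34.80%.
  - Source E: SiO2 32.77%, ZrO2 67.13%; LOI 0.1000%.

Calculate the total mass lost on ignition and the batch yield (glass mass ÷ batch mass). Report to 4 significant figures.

LOI loss = 18.09 lb; glass = 123.3 lb; yield = 87.21%

The working math runs at full float precision throughout. Mid-chain values appear (rounded to four significant digits) between the steps; exactly one rounding is applied to each reported result; the derived quantities are re-derived from the batch weights for 123.3 lb of glass at full precision (LOI, totals, glass mass, yield, the five compositions), as written in the problem or answer text.
Per-material ignition loss:
  Component A: 21.33 × 0.003000 = 0.06399 lb
  Raw B: 72.39 × 0.01300 = 0.9411 lb
  Source C: 23.72 × 0.4350 = 10.32 lb
  Raw D: 19.44 × 0.3480 = 6.765 lb
  Source E: 4.562 × 0.001000 = 0.004562 lb
Total LOI = 18.09 lb
Glass = batch − LOI = 141.4 − 18.09 = 123.3 lb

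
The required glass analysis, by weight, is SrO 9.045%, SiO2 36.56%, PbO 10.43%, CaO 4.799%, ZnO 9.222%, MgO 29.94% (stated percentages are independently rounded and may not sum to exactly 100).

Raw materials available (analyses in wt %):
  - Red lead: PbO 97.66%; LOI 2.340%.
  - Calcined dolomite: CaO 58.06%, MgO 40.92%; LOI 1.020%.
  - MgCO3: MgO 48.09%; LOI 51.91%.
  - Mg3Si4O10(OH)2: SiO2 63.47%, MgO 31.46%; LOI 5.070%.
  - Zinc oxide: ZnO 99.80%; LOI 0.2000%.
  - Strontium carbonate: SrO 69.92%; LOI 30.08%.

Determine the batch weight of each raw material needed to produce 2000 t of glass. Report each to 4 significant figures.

Batch per 2000 t glass:
  Red lead: 213.6 t
  Calcined dolomite: 165.3 t
  MgCO3: 350.8 t
  Mg3Si4O10(OH)2: 1152 t
  Zinc oxide: 184.8 t
  Strontium carbonate: 258.7 t
Total batch = 2325 t; LOI loss = 325.4 t; yield = 86.01%

Every computation carries full precision through the solve; values along the way are shown with 4-significant-digit rounding in the working — each reported figure is rounded a single time — the derived quantities, which include LOI, glass mass, the six compositions, yield, totals, are carried in full precision, exactly as printed in the problem or the answer, using the weight values per 2000 t of glass.
Oxide-by-oxide targets in 2000 t glass:
  SrO: 9.045% × 2000 = 180.9 t
  SiO2: 36.56% × 2000 = 731.2 t
  PbO: 10.43% × 2000 = 208.6 t
  CaO: 4.799% × 2000 = 95.98 t
  ZnO: 9.222% × 2000 = 184.4 t
  MgO: 29.94% × 2000 = 598.8 t
Checking each oxide sum per the reported batch figures, versus the basis set out (summed amounts equal target values exact up to rounding of places):
  SrO: 258.7·0.6992 = 180.9 t (target 180.9 t)
  SiO2: 1152·0.6347 = 731.2 t (target 731.2 t)
  PbO: 213.6·0.9766 = 208.6 t (target 208.6 t)
  CaO: 165.3·0.5806 = 95.97 t (target 95.98 t)
  ZnO: 184.8·0.9980 = 184.4 t (target 184.4 t)
  MgO: 165.3·0.4092 + 350.8·0.4809 + 1152·0.3146 = 598.8 t (target 598.8 t)
Mass balance on the glass: batch Σ − ignition loss = 2000 t (the targets, summed, come to 2000 t; versus the stated basis of 2000 t — a pure rounding effect).
Adding the batch up: Σ batch = 2325 t; LOI removed, Σ of batch·LOI: 325.4 t; glass ÷ batch gives a yield of 86.01%.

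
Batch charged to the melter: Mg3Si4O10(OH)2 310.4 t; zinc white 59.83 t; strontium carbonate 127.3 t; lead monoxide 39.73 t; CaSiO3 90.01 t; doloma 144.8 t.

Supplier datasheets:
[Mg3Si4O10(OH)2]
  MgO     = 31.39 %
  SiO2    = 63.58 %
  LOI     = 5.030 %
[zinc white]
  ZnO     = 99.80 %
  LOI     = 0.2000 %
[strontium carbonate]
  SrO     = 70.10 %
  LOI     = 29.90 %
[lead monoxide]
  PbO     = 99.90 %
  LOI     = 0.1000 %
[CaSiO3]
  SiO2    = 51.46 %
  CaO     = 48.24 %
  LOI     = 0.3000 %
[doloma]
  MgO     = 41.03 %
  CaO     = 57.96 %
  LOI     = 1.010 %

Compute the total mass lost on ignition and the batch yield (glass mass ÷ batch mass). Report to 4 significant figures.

LOI loss = 55.57 t; glass = 716.5 t; yield = 92.80%

Rounding to 4 significant digits extends to each intermediate as shown — the working math maintains full precision in every operation. Each reported result includes exactly one rounding. The derived quantities (yield, LOI, totals, net glass mass, six oxide percentages) are computed starting from the weights at 716.5 t of glass at full float precision exactly as shown in the problem or answer text.
LOI of each material in turn:
  Mg3Si4O10(OH)2: 310.4 × 0.05030 = 15.61 t
  zinc white: 59.83 × 0.002000 = 0.1197 t
  strontium carbonate: 127.3 × 0.2990 = 38.06 t
  lead monoxide: 39.73 × 0.001000 = 0.03973 t
  CaSiO3: 90.01 × 0.003000 = 0.2700 t
  doloma: 144.8 × 0.01010 = 1.462 t
Total LOI = 55.57 t
Glass = batch − LOI = 772.1 − 55.57 = 716.5 t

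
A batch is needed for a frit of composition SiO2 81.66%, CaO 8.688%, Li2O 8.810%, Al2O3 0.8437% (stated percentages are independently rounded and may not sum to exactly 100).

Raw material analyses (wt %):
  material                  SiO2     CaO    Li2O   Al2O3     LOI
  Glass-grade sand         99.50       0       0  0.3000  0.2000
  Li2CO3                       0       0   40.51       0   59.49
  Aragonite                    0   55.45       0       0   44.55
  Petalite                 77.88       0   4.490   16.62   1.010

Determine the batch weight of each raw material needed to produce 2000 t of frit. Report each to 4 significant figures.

Batch per 2000 t frit:
  Glass-grade sand: 1584 t
  Li2CO3: 426.9 t
  Aragonite: 313.4 t
  Petalite: 72.93 t
Total batch = 2397 t; LOI loss = 397.5 t; yield = 83.42%

Mid-chain values are printed with 4-significant-figure rounding within the worked lines. The whole derivation carries full float precision in all steps; a single rounding produces each reported figure — derived quantities (four oxide percentages, ignition loss, glass mass, totals, the yield) are recomputed in full precision from the batch weights at 2000 t of glass as they appear in the question or the answer.
Per-oxide target masses for 2000 t frit:
  SiO2: 81.66% × 2000 = 1633 t
  CaO: 8.688% × 2000 = 173.8 t
  Li2O: 8.810% × 2000 = 176.2 t
  Al2O3: 0.8437% × 2000 = 16.87 t
A balance pass over the oxides, using the reported weights, versus the basis set out (sum by sum, the targets are met modulo rounding of the values):
  SiO2: 1584·0.9950 + 72.93·0.7788 = 1633 t (target 1633 t)
  CaO: 313.4·0.5545 = 173.8 t (target 173.8 t)
  Li2O: 426.9·0.4051 + 72.93·0.04490 = 176.2 t (target 176.2 t)
  Al2O3: 1584·0.003000 + 72.93·0.1662 = 16.87 t (target 16.87 t)
Glass-mass sanity pass: whole batch net of LOI = 2000 t (summing oxide targets gives 2000 t; stated basis 2000 t — differing by rounding only).
Batch total: Σ batch = 2397 t; LOI loss = Σ batch·LOI = 397.5 t; as yield: glass ÷ batch → 83.42%.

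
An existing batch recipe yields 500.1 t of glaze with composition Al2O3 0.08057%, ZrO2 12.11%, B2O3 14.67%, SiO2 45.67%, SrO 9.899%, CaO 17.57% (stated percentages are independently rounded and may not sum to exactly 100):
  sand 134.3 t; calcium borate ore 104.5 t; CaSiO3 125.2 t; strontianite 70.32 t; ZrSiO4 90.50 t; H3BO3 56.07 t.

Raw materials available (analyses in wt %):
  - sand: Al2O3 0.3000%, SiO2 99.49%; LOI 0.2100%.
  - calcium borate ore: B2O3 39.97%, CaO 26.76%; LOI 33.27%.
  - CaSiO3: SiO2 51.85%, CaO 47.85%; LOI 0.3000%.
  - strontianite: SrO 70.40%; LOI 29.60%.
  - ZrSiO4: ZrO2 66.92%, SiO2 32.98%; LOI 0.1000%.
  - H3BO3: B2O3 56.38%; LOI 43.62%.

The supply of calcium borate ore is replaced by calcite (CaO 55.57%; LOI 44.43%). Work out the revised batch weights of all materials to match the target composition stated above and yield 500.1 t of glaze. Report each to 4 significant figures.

Revised batch per 500.1 t glaze:
  sand: 134.3 t
  calcite: 50.30 t
  CaSiO3: 125.2 t
  strontianite: 70.32 t
  ZrSiO4: 90.50 t
  H3BO3: 130.1 t
Total batch = 600.7 t; LOI loss = 100.7 t

All internal work keeps full float precision through the solve; in-progress results appear, rounded to 4 significant figures, on the page — each reported value is rounded just once. The derived quantities (the six compositions, LOI, the totals, the yield, net glass mass) are re-derived from the batch weights on 500.1 t of glass in full float precision as set out in either problem or answer.
Oxide mass targets, per 500.1 t glaze:
  Al2O3: 0.08057% × 500.1 = 0.4029 t
  ZrO2: 12.11% × 500.1 = 60.56 t
  B2O3: 14.67% × 500.1 = 73.36 t
  SiO2: 45.67% × 500.1 = 228.4 t
  SrO: 9.899% × 500.1 = 49.50 t
  CaO: 17.57% × 500.1 = 87.87 t
Per-oxide balance check on the weights just shown, relative to the basis at hand (delivered sums recover each target once rounding is allowed for):
  Al2O3: 134.3·0.003000 = 0.4029 t (target 0.4029 t)
  ZrO2: 90.50·0.6692 = 60.56 t (target 60.56 t)
  B2O3: 130.1·0.5638 = 73.35 t (target 73.36 t)
  SiO2: 134.3·0.9949 + 125.2·0.5185 + 90.50·0.3298 = 228.4 t (target 228.4 t)
  SrO: 70.32·0.7040 = 49.51 t (target 49.50 t)
  CaO: 50.30·0.5557 + 125.2·0.4785 = 87.86 t (target 87.87 t)
Glass mass check: whole batch net of LOI = 500.1 t (oxide target masses add up to 500.1 t; versus the stated basis of 500.1 t — gaps are rounding artifacts).
Whole-batch sum: Σ batch = 600.7 t; LOI removed, Σ of batch·LOI: 100.7 t; as yield: glass ÷ batch → 83.24%.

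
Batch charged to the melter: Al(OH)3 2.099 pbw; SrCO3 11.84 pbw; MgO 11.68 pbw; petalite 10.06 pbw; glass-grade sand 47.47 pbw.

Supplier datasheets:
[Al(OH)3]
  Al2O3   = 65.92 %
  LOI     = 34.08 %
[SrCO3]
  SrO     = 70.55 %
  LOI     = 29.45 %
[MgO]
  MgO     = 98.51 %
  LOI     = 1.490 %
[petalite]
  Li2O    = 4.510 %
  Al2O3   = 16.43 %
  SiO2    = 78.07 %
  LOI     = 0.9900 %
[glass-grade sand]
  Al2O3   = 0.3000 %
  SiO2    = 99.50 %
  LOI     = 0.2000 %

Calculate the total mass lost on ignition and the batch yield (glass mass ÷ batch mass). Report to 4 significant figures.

LOI loss = 4.571 pbw; glass = 78.58 pbw; yield = 94.50%

The working math keeps full float precision in every operation. Mid-chain values appear with 4-significant-figure rounding at each printed step; every reported result receives exactly one rounding; the derived quantities (yield, glass mass, LOI, the totals, the five compositions) are recomputed from the batch weights for 78.58 pbw of glass in full precision precisely as stated by question or answer.
Each material's LOI contribution:
  Al(OH)3: 2.099 × 0.3408 = 0.7153 pbw
  SrCO3: 11.84 × 0.2945 = 3.487 pbw
  MgO: 11.68 × 0.01490 = 0.1740 pbw
  petalite: 10.06 × 0.009900 = 0.09959 pbw
  glass-grade sand: 47.47 × 0.002000 = 0.09494 pbw
Total LOI = 4.571 pbw
Glass = batch − LOI = 83.15 − 4.571 = 78.58 pbw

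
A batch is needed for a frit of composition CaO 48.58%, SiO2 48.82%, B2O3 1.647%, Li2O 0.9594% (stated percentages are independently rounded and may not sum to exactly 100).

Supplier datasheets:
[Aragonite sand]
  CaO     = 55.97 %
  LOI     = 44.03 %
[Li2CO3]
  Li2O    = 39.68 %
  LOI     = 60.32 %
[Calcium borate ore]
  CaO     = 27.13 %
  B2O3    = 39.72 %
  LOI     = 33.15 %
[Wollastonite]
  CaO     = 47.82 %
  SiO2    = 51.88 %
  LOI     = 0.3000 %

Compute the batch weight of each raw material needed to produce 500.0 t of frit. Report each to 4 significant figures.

Batch per 500.0 t frit:
  Aragonite sand: 21.94 t
  Li2CO3: 12.09 t
  Calcium borate ore: 20.73 t
  Wollastonite: 470.5 t
Total batch = 525.3 t; LOI loss = 25.24 t; yield = 95.20%

Each numeric step maintains full float precision all the way through. Mid-chain values are displayed, with 4-significant-figure rounding, within the worked lines; each reported value undergoes a single rounding; all derived quantities (net glass mass, the totals, ignition loss, the yield, the four compositions) are carried at full float precision from the batch weights at 500.0 t of glass as given in the problem or the answer.
The oxide mass targets at 500.0 t frit:
  CaO: 48.58% × 500.0 = 242.9 t
  SiO2: 48.82% × 500.0 = 244.1 t
  B2O3: 1.647% × 500.0 = 8.235 t
  Li2O: 0.9594% × 500.0 = 4.797 t
Mass-balance tally per oxide applying the batch weights above, relative to the basis at hand (each sum matches its target mass once rounding is allowed for):
  CaO: 21.94·0.5597 + 20.73·0.2713 + 470.5·0.4782 = 242.9 t (target 242.9 t)
  SiO2: 470.5·0.5188 = 244.1 t (target 244.1 t)
  B2O3: 20.73·0.3972 = 8.234 t (target 8.235 t)
  Li2O: 12.09·0.3968 = 4.797 t (target 4.797 t)
Mass balance on the glass: whole batch net of LOI = 500.0 t (the Σ of target masses is 500.0 t; basis as stated: 500.0 t — a pure rounding effect).
Batch total: Σ batch = 525.3 t; ignition loss, Σ(batch × LOI) = 25.24 t; as yield: glass ÷ batch → 95.20%.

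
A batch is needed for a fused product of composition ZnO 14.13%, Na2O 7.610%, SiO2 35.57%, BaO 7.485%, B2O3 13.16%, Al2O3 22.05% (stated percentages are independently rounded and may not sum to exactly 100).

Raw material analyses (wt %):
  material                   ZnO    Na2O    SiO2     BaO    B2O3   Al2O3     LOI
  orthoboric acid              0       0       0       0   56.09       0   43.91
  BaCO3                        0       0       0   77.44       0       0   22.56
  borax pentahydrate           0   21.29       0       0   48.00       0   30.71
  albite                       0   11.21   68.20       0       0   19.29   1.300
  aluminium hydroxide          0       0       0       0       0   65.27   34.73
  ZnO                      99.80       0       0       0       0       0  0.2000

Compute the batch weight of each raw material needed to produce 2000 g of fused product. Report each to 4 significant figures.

Each numeric step keeps full precision at every stage. Working values are printed rounded off to 4 significant digits in the working; each reported result is rounded just once; derived quantities (totals, the six compositions, the yield, LOI, net glass mass) are rebuilt starting from the weights for 2000 g of glass in full float precision as quoted within the question or the answer.
Target masses of each oxide per 2000 g fused product:
  ZnO: 14.13% × 2000 = 282.6 g
  Na2O: 7.610% × 2000 = 152.2 g
  SiO2: 35.57% × 2000 = 711.4 g
  BaO: 7.485% × 2000 = 149.7 g
  B2O3: 13.16% × 2000 = 263.2 g
  Al2O3: 22.05% × 2000 = 441.0 g
Mass-balance tally per oxide applying the batch weights above, against the basis in use (each sum matches its target mass inside rounding margins):
  ZnO: 283.2·0.9980 = 282.6 g (target 282.6 g)
  Na2O: 165.7·0.2129 + 1043·0.1121 = 152.2 g (target 152.2 g)
  SiO2: 1043·0.6820 = 711.3 g (target 711.4 g)
  BaO: 193.3·0.7744 = 149.7 g (target 149.7 g)
  B2O3: 327.5·0.5609 + 165.7·0.4800 = 263.2 g (target 263.2 g)
  Al2O3: 1043·0.1929 + 367.4·0.6527 = 441.0 g (target 441.0 g)
Glass mass check: total batch − LOI = 2000 g (the Σ of target masses is 2000 g; the stated basis being 2000 g — gaps are rounding artifacts).
Batch total: Σ batch = 2380 g; LOI removed, Σ of batch·LOI: 380.0 g; yield = glass ÷ total batch = 84.03%.

Batch per 2000 g fused product:
  orthoboric acid: 327.5 g
  BaCO3: 193.3 g
  borax pentahydrate: 165.7 g
  albite: 1043 g
  aluminium hydroxide: 367.4 g
  ZnO: 283.2 g
Total batch = 2380 g; LOI loss = 380.0 g; yield = 84.03%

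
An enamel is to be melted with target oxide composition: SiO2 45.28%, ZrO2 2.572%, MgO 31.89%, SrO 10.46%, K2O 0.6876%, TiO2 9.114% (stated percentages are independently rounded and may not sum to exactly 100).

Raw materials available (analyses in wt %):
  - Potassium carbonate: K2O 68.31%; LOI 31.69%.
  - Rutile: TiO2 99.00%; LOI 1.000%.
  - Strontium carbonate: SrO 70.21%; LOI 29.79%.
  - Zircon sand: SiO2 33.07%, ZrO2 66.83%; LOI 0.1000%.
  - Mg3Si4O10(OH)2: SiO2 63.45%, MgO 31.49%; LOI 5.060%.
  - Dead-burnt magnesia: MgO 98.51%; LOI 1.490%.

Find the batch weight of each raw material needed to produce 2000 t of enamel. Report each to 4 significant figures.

The whole derivation holds full float precision in all steps — working values are displayed, rounded to 4 significant figures, within the worked lines. Every reported result takes a single rounding; the derived quantities, including yield, the six compositions, net glass mass, ignition loss, totals, are recomputed starting from the weights at 2000 t of glass in full float precision as they appear in the problem or answer text.
Oxide mass targets, per 2000 t enamel:
  SiO2: 45.28% × 2000 = 905.6 t
  ZrO2: 2.572% × 2000 = 51.44 t
  MgO: 31.89% × 2000 = 637.8 t
  SrO: 10.46% × 2000 = 209.2 t
  K2O: 0.6876% × 2000 = 13.75 t
  TiO2: 9.114% × 2000 = 182.3 t
A balance pass over the oxides, per the reported batch figures, on the stated basis (delivered sums recover each target modulo rounding of the values):
  SiO2: 76.97·0.3307 + 1387·0.6345 = 905.5 t (target 905.6 t)
  ZrO2: 76.97·0.6683 = 51.44 t (target 51.44 t)
  MgO: 1387·0.3149 + 204.0·0.9851 = 637.7 t (target 637.8 t)
  SrO: 298.0·0.7021 = 209.2 t (target 209.2 t)
  K2O: 20.13·0.6831 = 13.75 t (target 13.75 t)
  TiO2: 184.1·0.9900 = 182.3 t (target 182.3 t)
Auditing the glass mass value: total batch − LOI = 2000 t (summing oxide targets gives 2000 t; versus the stated basis of 2000 t — any gap is answer rounding).
Whole-batch sum: Σ batch = 2170 t; ignition loss, Σ(batch × LOI) = 170.3 t; yield: glass divided by total = 92.15%.

Batch per 2000 t enamel:
  Potassium carbonate: 20.13 t
  Rutile: 184.1 t
  Strontium carbonate: 298.0 t
  Zircon sand: 76.97 t
  Mg3Si4O10(OH)2: 1387 t
  Dead-burnt magnesia: 204.0 t
Total batch = 2170 t; LOI loss = 170.3 t; yield = 92.15%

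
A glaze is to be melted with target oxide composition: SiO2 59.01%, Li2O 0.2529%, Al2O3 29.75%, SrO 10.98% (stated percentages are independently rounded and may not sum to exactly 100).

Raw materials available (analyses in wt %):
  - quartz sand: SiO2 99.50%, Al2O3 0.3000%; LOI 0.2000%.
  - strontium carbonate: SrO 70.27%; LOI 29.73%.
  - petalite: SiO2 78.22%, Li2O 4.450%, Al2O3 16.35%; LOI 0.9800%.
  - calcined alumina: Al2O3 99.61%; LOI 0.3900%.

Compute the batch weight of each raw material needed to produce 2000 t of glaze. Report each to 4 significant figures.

Batch per 2000 t glaze:
  quartz sand: 1097 t
  strontium carbonate: 312.5 t
  petalite: 113.7 t
  calcined alumina: 575.4 t
Total batch = 2099 t; LOI loss = 98.46 t; yield = 95.31%

Working values are shown with 4-significant-digit rounding within the worked lines. Full float precision is held throughout; a single rounding produces every reported result. All derived quantities (glass mass, the yield, four oxide percentages, totals, LOI) are recomputed at full precision from the weighed amounts per 2000 t of glass as they appear in either problem or answer.
Target masses of each oxide per 2000 t glaze:
  SiO2: 59.01% × 2000 = 1180 t
  Li2O: 0.2529% × 2000 = 5.058 t
  Al2O3: 29.75% × 2000 = 595.0 t
  SrO: 10.98% × 2000 = 219.6 t
Oxide-by-oxide audit per the reported batch figures, relative to the basis at hand (summed amounts equal target values net of answer rounding effects):
  SiO2: 1097·0.9950 + 113.7·0.7822 = 1180 t (target 1180 t)
  Li2O: 113.7·0.04450 = 5.060 t (target 5.058 t)
  Al2O3: 1097·0.003000 + 113.7·0.1635 + 575.4·0.9961 = 595.0 t (target 595.0 t)
  SrO: 312.5·0.7027 = 219.6 t (target 219.6 t)
The glass-mass cross-check: the batch minus its LOI: 2000 t (targets for the oxides total 2000 t; with the basis standing at 2000 t — rounding explains the deltas).
Summing the batch: Σ batch = 2099 t; LOI loss = Σ batch·LOI = 98.46 t; yield, glass over the total, = 95.31%.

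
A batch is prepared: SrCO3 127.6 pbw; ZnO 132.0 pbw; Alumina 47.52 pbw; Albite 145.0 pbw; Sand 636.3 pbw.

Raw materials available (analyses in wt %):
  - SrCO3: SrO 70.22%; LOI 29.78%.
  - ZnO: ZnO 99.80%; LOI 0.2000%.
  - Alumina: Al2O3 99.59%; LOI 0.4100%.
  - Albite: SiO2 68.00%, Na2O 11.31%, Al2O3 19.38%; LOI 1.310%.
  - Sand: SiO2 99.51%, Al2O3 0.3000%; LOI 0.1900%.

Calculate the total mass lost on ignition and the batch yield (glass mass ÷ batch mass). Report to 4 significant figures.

All internal work holds full float precision at all times — values along the way are displayed (rounded to 4 significant digits) in the printout — each reported result is rounded a single time. The derived quantities (the totals, glass mass, ignition loss, the five compositions, the yield) are re-derived from the weighed amounts at 1047 pbw of glass in full precision as set out in the problem or the answer.
Material-by-material LOI:
  SrCO3: 127.6 × 0.2978 = 38.00 pbw
  ZnO: 132.0 × 0.002000 = 0.2640 pbw
  Alumina: 47.52 × 0.004100 = 0.1948 pbw
  Albite: 145.0 × 0.01310 = 1.900 pbw
  Sand: 636.3 × 0.001900 = 1.209 pbw
Total LOI = 41.57 pbw
Glass = batch − LOI = 1088 − 41.57 = 1047 pbw

LOI loss = 41.57 pbw; glass = 1047 pbw; yield = 96.18%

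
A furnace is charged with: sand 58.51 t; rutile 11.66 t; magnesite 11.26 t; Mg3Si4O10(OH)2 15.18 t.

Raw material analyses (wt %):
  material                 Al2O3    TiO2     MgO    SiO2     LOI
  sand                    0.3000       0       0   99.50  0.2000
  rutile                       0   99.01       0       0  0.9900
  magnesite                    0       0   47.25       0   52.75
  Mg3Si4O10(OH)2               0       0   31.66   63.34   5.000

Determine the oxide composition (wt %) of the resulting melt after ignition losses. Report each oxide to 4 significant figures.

The intermediate values are shown (rounded to 4 significant digits) within the worked lines. All arithmetic runs at exact precision through the solve — every reported result carries a single rounding. All derived quantities (totals, four oxide percentages, LOI, the yield, net glass mass) are re-derived at full float precision from the batch weights at 89.68 t of glass, as given in problem or answer.
Delivered oxide masses:
  Al2O3: 58.51·0.003000 = 0.1755 t
  TiO2: 11.66·0.9901 = 11.54 t
  MgO: 11.26·0.4725 + 15.18·0.3166 = 10.13 t
  SiO2: 58.51·0.9950 + 15.18·0.6334 = 67.83 t
LOI: 58.51·0.002000 + 11.66·0.009900 + 11.26·0.5275 + 15.18·0.05000 = 6.931 t
The glass mass, total less LOI, = 96.61 − 6.931 = 89.68 t (consistent with Σ oxide mass)
percent by weight: oxide/glass ×100

Glass mass = 89.68 t (batch 96.61 − LOI 6.931).
Composition: Al2O3 0.1957%, TiO2 12.87%, MgO 11.29%, SiO2 75.64%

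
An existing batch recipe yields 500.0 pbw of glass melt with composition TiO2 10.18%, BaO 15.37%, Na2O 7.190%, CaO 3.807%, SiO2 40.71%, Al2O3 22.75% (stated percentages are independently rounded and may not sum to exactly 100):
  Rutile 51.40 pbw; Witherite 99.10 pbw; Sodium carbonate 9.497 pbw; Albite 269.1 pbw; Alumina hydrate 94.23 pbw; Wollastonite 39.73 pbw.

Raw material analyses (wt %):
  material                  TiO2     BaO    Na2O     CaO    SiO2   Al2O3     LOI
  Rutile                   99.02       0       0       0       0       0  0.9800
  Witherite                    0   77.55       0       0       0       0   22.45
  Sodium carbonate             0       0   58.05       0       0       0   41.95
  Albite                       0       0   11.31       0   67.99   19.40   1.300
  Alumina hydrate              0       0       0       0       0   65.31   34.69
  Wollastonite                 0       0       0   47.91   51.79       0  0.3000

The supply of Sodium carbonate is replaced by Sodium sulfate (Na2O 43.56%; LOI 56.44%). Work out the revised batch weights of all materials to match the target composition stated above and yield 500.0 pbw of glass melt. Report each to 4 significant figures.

The intermediate values are printed rounded off to 4 significant digits when written out. Full precision is held through the solve. Exactly one rounding goes into every reported value — derived quantities (yield, LOI, the totals, the six compositions, net glass mass) are computed starting from the weights at 500.0 pbw of glass at full float precision as set out in question or answer.
Per-oxide target masses for 500.0 pbw glass melt:
  TiO2: 10.18% × 500.0 = 50.90 pbw
  BaO: 15.37% × 500.0 = 76.85 pbw
  Na2O: 7.190% × 500.0 = 35.95 pbw
  CaO: 3.807% × 500.0 = 19.04 pbw
  SiO2: 40.71% × 500.0 = 203.6 pbw
  Al2O3: 22.75% × 500.0 = 113.8 pbw
Per-oxide balance check per the reported batch figures, for the quoted basis mass (sums match the target masses modulo rounding of the values):
  TiO2: 51.40·0.9902 = 50.90 pbw (target 50.90 pbw)
  BaO: 99.10·0.7755 = 76.85 pbw (target 76.85 pbw)
  Na2O: 12.66·0.4356 + 269.1·0.1131 = 35.95 pbw (target 35.95 pbw)
  CaO: 39.73·0.4791 = 19.03 pbw (target 19.04 pbw)
  SiO2: 269.1·0.6799 + 39.73·0.5179 = 203.5 pbw (target 203.6 pbw)
  Al2O3: 269.1·0.1940 + 94.23·0.6531 = 113.7 pbw (target 113.8 pbw)
Glass mass check: total batch − LOI = 500.0 pbw (summing oxide targets gives 500.0 pbw; with the basis standing at 500.0 pbw — a pure rounding effect).
Adding the batch up: Σ batch = 566.2 pbw; LOI loss = Σ batch·LOI = 66.20 pbw; yield, glass over the total, = 88.31%.

Revised batch per 500.0 pbw glass melt:
  Rutile: 51.40 pbw
  Witherite: 99.10 pbw
  Sodium sulfate: 12.66 pbw
  Albite: 269.1 pbw
  Alumina hydrate: 94.23 pbw
  Wollastonite: 39.73 pbw
Total batch = 566.2 pbw; LOI loss = 66.20 pbw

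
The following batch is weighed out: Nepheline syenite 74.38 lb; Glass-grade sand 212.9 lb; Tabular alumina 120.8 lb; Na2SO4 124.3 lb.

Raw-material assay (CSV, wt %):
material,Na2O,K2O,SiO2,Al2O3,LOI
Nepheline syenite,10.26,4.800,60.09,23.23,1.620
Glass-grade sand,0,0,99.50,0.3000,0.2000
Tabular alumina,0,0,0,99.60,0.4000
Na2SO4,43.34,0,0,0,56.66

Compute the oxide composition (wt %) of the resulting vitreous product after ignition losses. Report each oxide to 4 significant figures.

Glass mass = 459.8 lb (batch 532.4 − LOI 72.54).
Composition: Na2O 13.37%, K2O 0.7764%, SiO2 55.79%, Al2O3 30.06%

Working values are shown, rounded to 4 significant digits, on the page — all internal work keeps exact precision at every stage; each reported result includes exactly one rounding. The derived quantities, including the totals, yield, LOI, glass mass, four oxide percentages, are carried from the weighed amounts for 459.8 lb of glass at full precision exactly as printed in the problem or the answer.
What the batch supplies per oxide:
  Na2O: 74.38·0.1026 + 124.3·0.4334 = 61.50 lb
  K2O: 74.38·0.04800 = 3.570 lb
  SiO2: 74.38·0.6009 + 212.9·0.9950 = 256.5 lb
  Al2O3: 74.38·0.2323 + 212.9·0.003000 + 120.8·0.9960 = 138.2 lb
LOI: 74.38·0.01620 + 212.9·0.002000 + 120.8·0.004000 + 124.3·0.5666 = 72.54 lb
The glass mass, total less LOI, = 532.4 − 72.54 = 459.8 lb (consistent with Σ oxide mass)
wt % = 100 × oxide mass / glass mass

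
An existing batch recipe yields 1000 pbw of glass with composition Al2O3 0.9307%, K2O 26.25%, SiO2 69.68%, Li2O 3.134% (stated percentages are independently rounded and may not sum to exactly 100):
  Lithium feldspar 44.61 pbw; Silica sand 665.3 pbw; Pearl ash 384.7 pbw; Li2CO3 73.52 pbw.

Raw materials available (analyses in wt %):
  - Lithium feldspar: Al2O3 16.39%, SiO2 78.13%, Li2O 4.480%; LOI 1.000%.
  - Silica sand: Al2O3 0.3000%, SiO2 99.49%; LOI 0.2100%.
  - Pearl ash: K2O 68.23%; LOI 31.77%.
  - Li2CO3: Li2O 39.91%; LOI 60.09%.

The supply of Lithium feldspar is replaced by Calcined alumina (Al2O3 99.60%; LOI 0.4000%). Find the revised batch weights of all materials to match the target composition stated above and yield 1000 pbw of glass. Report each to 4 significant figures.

Mid-chain values appear rounded off to 4 significant digits as written; each numeric step maintains exact precision all the way through. Each reported figure carries a single rounding; the derived quantities, including LOI, four oxide percentages, glass mass, yield, totals, are recomputed starting from the weights per 1000 pbw of glass at full precision, precisely as stated by the question or the answer.
The oxide mass targets at 1000 pbw glass:
  Al2O3: 0.9307% × 1000 = 9.307 pbw
  K2O: 26.25% × 1000 = 262.5 pbw
  SiO2: 69.68% × 1000 = 696.8 pbw
  Li2O: 3.134% × 1000 = 31.34 pbw
Verifying the oxide balance working from each reported weight, on the stated basis (sums match the target masses given rounding of the digits):
  Al2O3: 7.235·0.9960 + 700.4·0.003000 = 9.307 pbw (target 9.307 pbw)
  K2O: 384.7·0.6823 = 262.5 pbw (target 262.5 pbw)
  SiO2: 700.4·0.9949 = 696.8 pbw (target 696.8 pbw)
  Li2O: 78.53·0.3991 = 31.34 pbw (target 31.34 pbw)
Auditing the glass mass value: net batch after ignition = 1000 pbw (the targets, summed, come to 999.9 pbw; versus the stated basis of 1000 pbw — rounding explains the deltas).
Batch grand total — Σ batch = 1171 pbw; LOI loss = Σ batch·LOI = 170.9 pbw; yield, glass over the total, = 85.40%.

Revised batch per 1000 pbw glass:
  Calcined alumina: 7.235 pbw
  Silica sand: 700.4 pbw
  Pearl ash: 384.7 pbw
  Li2CO3: 78.53 pbw
Total batch = 1171 pbw; LOI loss = 170.9 pbw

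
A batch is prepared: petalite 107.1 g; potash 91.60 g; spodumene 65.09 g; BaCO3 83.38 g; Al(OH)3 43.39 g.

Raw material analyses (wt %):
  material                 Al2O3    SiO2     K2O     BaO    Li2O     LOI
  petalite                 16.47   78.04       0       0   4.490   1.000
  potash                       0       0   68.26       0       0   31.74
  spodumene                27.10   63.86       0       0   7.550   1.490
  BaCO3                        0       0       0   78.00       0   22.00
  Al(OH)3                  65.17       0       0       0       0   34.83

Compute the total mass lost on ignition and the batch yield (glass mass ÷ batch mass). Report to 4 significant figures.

All arithmetic carries full precision from first step to last — mid-chain values are printed, rounded to 4 significant digits, between the steps — each reported number takes exactly one rounding — derived quantities, including glass mass, the totals, LOI, the five compositions, yield, are rebuilt starting from the weights per 326.0 g of glass at exact precision exactly as printed in problem or answer.
Material-by-material LOI:
  petalite: 107.1 × 0.01000 = 1.071 g
  potash: 91.60 × 0.3174 = 29.07 g
  spodumene: 65.09 × 0.01490 = 0.9698 g
  BaCO3: 83.38 × 0.2200 = 18.34 g
  Al(OH)3: 43.39 × 0.3483 = 15.11 g
Total LOI = 64.57 g
Glass = batch − LOI = 390.6 − 64.57 = 326.0 g

LOI loss = 64.57 g; glass = 326.0 g; yield = 83.47%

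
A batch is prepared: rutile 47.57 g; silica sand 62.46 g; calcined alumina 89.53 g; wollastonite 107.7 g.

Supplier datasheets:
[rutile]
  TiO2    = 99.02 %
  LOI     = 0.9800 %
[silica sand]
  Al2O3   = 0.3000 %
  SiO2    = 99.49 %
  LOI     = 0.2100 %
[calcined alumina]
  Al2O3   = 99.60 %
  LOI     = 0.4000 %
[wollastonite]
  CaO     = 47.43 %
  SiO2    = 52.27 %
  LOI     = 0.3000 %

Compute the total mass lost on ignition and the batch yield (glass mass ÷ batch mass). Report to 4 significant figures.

LOI loss = 1.279 g; glass = 306.0 g; yield = 99.58%

The working math maintains exact precision at all times — the intermediate values are printed rounded off to 4 significant digits in the working. Every reported number receives exactly one rounding — all derived quantities, including the yield, the four compositions, LOI, glass mass, the totals, are computed using the weight values on 306.0 g of glass at full precision as written in question or answer.
Material-by-material LOI:
  rutile: 47.57 × 0.009800 = 0.4662 g
  silica sand: 62.46 × 0.002100 = 0.1312 g
  calcined alumina: 89.53 × 0.004000 = 0.3581 g
  wollastonite: 107.7 × 0.003000 = 0.3231 g
Total LOI = 1.279 g
Glass = batch − LOI = 307.3 − 1.279 = 306.0 g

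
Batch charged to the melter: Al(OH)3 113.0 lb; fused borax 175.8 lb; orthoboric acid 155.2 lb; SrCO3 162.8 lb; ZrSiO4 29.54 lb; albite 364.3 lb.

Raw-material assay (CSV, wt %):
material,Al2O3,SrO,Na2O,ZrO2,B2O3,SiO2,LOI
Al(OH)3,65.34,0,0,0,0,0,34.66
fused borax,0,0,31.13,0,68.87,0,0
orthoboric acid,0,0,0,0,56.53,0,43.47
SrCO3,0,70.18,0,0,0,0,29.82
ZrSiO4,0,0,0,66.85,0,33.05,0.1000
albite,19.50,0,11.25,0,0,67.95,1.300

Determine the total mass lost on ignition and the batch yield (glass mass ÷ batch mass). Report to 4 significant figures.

All internal work maintains exact precision in every operation — mid-chain values are rounded to four significant digits wherever printed — exactly one rounding lands on every reported result — the derived quantities (six oxide percentages, the totals, glass mass, the yield, LOI) are re-derived from the weighed amounts at 840.7 lb of glass at full precision exactly as printed in the problem or answer text.
Each material's LOI contribution:
  Al(OH)3: 113.0 × 0.3466 = 39.17 lb
  fused borax: 175.8 × 0 = 0 lb
  orthoboric acid: 155.2 × 0.4347 = 67.47 lb
  SrCO3: 162.8 × 0.2982 = 48.55 lb
  ZrSiO4: 29.54 × 0.001000 = 0.02954 lb
  albite: 364.3 × 0.01300 = 4.736 lb
Total LOI = 159.9 lb
Glass = batch − LOI = 1001 − 159.9 = 840.7 lb

LOI loss = 159.9 lb; glass = 840.7 lb; yield = 84.02%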